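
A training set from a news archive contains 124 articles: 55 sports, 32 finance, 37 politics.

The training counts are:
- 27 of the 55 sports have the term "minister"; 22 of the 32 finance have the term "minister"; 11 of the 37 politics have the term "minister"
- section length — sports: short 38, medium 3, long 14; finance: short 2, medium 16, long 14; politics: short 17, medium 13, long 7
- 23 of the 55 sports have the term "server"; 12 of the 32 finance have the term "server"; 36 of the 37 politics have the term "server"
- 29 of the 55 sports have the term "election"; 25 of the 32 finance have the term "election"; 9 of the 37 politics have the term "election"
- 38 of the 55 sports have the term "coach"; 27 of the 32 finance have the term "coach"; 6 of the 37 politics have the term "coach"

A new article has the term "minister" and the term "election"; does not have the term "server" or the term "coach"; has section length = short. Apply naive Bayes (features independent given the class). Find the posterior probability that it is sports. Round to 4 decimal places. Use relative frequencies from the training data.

0.9302

sports: (55/124) × (27/55) × (38/55) × (32/55) × (29/55) × (17/55) ≈ 0.014265
finance: (32/124) × (22/32) × (2/32) × (20/32) × (25/32) × (5/32) ≈ 0.000846001
politics: (37/124) × (11/37) × (17/37) × (1/37) × (9/37) × (31/37) ≈ 0.0002245
P(sports | x) = 0.014265 / 0.015335501 ≈ 0.9302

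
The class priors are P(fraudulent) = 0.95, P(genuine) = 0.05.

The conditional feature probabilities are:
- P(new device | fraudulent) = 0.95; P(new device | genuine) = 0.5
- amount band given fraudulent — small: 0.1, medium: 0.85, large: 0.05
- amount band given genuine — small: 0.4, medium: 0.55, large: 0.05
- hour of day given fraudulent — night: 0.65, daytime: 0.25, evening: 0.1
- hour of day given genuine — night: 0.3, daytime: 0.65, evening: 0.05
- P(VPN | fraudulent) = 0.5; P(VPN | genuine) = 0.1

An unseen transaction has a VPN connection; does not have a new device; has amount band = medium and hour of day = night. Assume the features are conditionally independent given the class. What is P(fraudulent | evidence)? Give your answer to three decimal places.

0.970

fraudulent: 0.95 × (1−0.95) × 0.85 × 0.65 × 0.5 = 0.013121875
genuine: 0.05 × (1−0.5) × 0.55 × 0.3 × 0.1 = 0.0004125
P(fraudulent | x) = 0.013121875 / 0.013534375 ≈ 0.970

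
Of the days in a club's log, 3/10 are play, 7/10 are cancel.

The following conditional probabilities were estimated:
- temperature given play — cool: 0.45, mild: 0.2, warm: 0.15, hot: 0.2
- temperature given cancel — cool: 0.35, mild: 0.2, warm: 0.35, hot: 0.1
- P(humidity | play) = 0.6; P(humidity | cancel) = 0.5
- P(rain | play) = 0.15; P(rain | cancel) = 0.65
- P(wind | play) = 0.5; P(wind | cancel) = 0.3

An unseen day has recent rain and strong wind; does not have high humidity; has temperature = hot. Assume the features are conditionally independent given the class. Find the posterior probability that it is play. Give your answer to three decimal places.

0.209

play: 0.3 × 0.2 × (1−0.6) × 0.15 × 0.5 = 0.0018
cancel: 0.7 × 0.1 × (1−0.5) × 0.65 × 0.3 = 0.006825
P(play | x) = 0.0018 / 0.008625 ≈ 0.209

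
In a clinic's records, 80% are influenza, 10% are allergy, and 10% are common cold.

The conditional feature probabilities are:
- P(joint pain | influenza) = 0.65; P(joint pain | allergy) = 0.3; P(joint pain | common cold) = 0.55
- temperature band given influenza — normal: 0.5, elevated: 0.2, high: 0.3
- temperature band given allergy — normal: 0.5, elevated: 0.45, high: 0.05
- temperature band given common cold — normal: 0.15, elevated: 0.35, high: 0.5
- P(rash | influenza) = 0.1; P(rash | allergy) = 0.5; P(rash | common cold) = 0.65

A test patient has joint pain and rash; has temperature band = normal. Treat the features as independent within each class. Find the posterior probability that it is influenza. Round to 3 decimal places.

0.669

influenza: 0.8 × 0.65 × 0.5 × 0.1 = 0.026
allergy: 0.1 × 0.3 × 0.5 × 0.5 = 0.0075
common cold: 0.1 × 0.55 × 0.15 × 0.65 = 0.0053625
P(influenza | x) = 0.026 / 0.0388625 ≈ 0.669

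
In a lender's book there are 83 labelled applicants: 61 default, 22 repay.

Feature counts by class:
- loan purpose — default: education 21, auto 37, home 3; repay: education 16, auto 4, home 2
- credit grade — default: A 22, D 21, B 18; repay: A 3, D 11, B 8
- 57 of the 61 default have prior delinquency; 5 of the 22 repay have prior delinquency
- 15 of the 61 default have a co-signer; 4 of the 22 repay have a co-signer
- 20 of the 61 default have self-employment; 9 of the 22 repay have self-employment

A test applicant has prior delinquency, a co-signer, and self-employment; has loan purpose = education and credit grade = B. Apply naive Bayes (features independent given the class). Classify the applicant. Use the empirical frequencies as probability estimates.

default: (61/83) × (21/61) × (18/61) × (57/61) × (15/61) × (20/61) ≈ 0.00562458
repay: (22/83) × (16/22) × (8/22) × (5/22) × (4/22) × (9/22) ≈ 0.00118499
Highest score → default.

default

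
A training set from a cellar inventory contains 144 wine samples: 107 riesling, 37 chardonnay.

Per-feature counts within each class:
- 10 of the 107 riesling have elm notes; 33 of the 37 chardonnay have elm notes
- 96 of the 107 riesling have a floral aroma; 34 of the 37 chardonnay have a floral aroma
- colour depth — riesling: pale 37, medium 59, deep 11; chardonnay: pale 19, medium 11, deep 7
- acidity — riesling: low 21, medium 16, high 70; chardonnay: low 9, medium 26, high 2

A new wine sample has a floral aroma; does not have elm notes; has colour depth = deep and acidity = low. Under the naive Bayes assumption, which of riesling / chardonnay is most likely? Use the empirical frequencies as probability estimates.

riesling: (107/144) × (97/107) × (96/107) × (11/107) × (21/107) ≈ 0.0121939
chardonnay: (37/144) × (4/37) × (34/37) × (7/37) × (9/37) ≈ 0.00117466
Highest score → riesling.

riesling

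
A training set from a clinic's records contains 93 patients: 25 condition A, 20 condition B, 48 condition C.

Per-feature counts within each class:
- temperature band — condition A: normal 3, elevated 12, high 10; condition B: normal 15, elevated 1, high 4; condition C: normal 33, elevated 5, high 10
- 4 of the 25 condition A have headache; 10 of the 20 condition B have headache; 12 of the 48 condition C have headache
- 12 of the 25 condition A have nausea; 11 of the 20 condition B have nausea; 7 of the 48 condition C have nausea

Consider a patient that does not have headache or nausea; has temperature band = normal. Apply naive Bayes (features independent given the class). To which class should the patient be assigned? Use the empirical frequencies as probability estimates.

condition A: (25/93) × (3/25) × (21/25) × (13/25) ≈ 0.0140903
condition B: (20/93) × (15/20) × (10/20) × (9/20) ≈ 0.0362903
condition C: (48/93) × (33/48) × (36/48) × (41/48) ≈ 0.227319
Highest score → condition C.

condition C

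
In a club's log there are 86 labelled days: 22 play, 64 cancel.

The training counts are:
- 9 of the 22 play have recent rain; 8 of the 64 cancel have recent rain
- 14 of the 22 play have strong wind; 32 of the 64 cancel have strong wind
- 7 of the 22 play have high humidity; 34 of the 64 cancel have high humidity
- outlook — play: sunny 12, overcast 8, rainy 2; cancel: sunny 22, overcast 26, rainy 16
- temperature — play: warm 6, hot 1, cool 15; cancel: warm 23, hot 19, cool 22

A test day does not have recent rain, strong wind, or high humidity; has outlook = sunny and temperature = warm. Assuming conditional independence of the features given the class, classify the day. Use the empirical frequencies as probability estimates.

play: (22/86) × (13/22) × (8/22) × (15/22) × (12/22) × (6/22) ≈ 0.0055753
cancel: (64/86) × (56/64) × (32/64) × (30/64) × (22/64) × (23/64) ≈ 0.0188535
Highest score → cancel.

cancel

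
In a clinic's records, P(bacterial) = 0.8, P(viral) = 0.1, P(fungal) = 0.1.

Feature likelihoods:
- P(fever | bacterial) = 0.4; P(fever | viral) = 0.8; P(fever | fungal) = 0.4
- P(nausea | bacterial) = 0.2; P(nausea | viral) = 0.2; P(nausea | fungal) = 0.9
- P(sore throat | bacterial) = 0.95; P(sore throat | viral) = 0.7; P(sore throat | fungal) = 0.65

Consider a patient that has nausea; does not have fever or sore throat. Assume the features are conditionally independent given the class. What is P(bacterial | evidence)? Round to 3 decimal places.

0.193

bacterial: 0.8 × (1−0.4) × 0.2 × (1−0.95) = 0.0048
viral: 0.1 × (1−0.8) × 0.2 × (1−0.7) = 0.0012
fungal: 0.1 × (1−0.4) × 0.9 × (1−0.65) = 0.0189
P(bacterial | x) = 0.0048 / 0.0249 ≈ 0.193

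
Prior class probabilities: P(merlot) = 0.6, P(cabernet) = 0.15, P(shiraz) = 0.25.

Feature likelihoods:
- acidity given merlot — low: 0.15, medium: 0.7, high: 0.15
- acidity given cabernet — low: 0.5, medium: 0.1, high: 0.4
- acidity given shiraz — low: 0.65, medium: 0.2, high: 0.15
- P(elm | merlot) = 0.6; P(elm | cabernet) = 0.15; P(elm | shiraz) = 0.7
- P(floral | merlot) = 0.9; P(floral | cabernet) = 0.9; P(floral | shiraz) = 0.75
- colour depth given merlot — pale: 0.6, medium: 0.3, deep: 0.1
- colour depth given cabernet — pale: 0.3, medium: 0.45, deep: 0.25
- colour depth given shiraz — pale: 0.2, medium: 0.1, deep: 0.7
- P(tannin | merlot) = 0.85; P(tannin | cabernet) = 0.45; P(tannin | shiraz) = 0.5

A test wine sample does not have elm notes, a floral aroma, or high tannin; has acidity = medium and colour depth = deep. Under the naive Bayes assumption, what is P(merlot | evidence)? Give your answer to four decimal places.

merlot: 0.6 × 0.7 × (1−0.6) × (1−0.9) × 0.1 × (1−0.85) = 0.000252
cabernet: 0.15 × 0.1 × (1−0.15) × (1−0.9) × 0.25 × (1−0.45) = 0.0001753125
shiraz: 0.25 × 0.2 × (1−0.7) × (1−0.75) × 0.7 × (1−0.5) = 0.0013125
P(merlot | x) = 0.000252 / 0.0017398125 ≈ 0.1448

0.1448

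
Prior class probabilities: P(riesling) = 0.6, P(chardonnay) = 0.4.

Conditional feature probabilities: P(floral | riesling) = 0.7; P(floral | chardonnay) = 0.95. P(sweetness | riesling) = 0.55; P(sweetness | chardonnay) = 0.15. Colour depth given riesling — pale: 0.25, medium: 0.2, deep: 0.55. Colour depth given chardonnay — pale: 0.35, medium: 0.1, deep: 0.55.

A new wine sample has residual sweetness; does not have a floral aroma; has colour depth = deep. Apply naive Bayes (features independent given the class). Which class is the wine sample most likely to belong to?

riesling: 0.6 × (1−0.7) × 0.55 × 0.55 = 0.05445
chardonnay: 0.4 × (1−0.95) × 0.15 × 0.55 = 0.00165
Highest score → riesling.

riesling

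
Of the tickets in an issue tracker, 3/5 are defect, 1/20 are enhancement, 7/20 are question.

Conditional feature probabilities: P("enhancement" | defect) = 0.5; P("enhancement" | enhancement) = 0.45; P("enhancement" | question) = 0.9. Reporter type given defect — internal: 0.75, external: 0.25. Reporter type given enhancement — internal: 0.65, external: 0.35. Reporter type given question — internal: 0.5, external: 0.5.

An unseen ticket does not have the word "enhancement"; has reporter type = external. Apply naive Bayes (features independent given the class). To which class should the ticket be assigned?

defect

defect: 0.6 × (1−0.5) × 0.25 = 0.075
enhancement: 0.05 × (1−0.45) × 0.35 = 0.009625
question: 0.35 × (1−0.9) × 0.5 = 0.0175
Highest score → defect.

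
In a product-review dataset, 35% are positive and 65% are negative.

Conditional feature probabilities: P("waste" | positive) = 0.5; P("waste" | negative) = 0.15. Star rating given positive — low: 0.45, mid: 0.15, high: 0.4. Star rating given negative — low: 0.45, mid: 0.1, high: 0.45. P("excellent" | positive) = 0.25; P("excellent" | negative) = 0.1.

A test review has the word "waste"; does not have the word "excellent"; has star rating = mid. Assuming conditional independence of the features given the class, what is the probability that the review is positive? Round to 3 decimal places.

positive: 0.35 × 0.5 × 0.15 × (1−0.25) = 0.0196875
negative: 0.65 × 0.15 × 0.1 × (1−0.1) = 0.008775
P(positive | x) = 0.0196875 / 0.0284625 ≈ 0.692

0.692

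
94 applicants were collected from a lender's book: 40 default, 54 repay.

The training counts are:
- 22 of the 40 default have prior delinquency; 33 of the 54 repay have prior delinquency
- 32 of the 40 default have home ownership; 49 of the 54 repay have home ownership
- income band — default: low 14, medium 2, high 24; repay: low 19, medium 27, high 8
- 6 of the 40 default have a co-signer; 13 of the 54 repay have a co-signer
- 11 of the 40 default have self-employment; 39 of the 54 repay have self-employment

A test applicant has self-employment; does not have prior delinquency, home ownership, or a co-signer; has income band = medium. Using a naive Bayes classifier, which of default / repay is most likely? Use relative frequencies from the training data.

default: (40/94) × (18/40) × (8/40) × (2/40) × (34/40) × (11/40) ≈ 0.000447606
repay: (54/94) × (21/54) × (5/54) × (27/54) × (41/54) × (39/54) ≈ 0.00567151
Highest score → repay.

repay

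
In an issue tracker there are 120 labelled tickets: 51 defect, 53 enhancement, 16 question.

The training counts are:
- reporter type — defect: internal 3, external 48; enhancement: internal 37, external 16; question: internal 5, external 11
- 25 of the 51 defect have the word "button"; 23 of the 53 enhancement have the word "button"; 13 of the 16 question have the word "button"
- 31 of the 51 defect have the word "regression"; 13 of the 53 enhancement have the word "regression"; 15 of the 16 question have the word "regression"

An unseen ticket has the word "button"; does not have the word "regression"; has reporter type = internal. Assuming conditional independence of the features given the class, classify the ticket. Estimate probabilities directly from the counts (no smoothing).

defect: (51/120) × (3/51) × (25/51) × (20/51) ≈ 0.00480584
enhancement: (53/120) × (37/53) × (23/53) × (40/53) ≈ 0.100985
question: (16/120) × (5/16) × (13/16) × (1/16) ≈ 0.00211589
Highest score → enhancement.

enhancement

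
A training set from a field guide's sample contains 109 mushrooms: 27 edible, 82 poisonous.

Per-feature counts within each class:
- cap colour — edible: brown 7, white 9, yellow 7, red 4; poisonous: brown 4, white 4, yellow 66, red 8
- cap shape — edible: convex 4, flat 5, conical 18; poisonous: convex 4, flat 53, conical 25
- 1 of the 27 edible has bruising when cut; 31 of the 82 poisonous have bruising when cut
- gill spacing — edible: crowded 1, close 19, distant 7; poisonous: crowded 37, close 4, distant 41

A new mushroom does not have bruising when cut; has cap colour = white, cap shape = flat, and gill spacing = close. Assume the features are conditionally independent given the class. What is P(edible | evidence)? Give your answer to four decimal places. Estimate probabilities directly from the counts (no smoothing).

edible: (27/109) × (9/27) × (5/27) × (26/27) × (19/27) ≈ 0.0103615
poisonous: (82/109) × (4/82) × (53/82) × (51/82) × (4/82) ≈ 0.000719611
P(edible | x) = 0.0103615 / 0.011081111 ≈ 0.9351

0.9351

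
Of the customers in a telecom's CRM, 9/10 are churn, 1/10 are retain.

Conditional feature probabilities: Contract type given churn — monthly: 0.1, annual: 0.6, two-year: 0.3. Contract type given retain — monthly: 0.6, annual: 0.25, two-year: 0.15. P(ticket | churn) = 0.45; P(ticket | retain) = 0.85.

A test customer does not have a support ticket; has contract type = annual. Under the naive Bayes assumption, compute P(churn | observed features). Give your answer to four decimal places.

0.9875

churn: 0.9 × 0.6 × (1−0.45) = 0.297
retain: 0.1 × 0.25 × (1−0.85) = 0.00375
P(churn | x) = 0.297 / 0.30075 ≈ 0.9875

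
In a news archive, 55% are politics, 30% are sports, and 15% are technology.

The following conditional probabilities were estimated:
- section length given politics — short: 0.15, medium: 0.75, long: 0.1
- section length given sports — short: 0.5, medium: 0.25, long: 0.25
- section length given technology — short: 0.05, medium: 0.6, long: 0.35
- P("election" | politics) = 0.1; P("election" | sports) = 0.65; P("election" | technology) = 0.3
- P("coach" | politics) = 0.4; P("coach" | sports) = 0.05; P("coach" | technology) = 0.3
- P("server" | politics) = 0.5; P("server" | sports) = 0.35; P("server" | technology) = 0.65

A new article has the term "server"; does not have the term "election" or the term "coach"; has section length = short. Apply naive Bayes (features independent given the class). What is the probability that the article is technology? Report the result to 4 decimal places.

0.0567

politics: 0.55 × 0.15 × (1−0.1) × (1−0.4) × 0.5 = 0.022275
sports: 0.3 × 0.5 × (1−0.65) × (1−0.05) × 0.35 = 0.01745625
technology: 0.15 × 0.05 × (1−0.3) × (1−0.3) × 0.65 = 0.00238875
P(technology | x) = 0.00238875 / 0.04212 ≈ 0.0567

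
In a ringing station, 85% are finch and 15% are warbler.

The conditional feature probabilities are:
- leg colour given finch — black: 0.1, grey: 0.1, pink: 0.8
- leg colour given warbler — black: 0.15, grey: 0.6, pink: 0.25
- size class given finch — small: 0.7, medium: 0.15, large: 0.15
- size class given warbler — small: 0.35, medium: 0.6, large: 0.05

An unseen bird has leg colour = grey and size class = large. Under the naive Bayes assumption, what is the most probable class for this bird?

finch: 0.85 × 0.1 × 0.15 = 0.01275
warbler: 0.15 × 0.6 × 0.05 = 0.0045
Highest score → finch.

finch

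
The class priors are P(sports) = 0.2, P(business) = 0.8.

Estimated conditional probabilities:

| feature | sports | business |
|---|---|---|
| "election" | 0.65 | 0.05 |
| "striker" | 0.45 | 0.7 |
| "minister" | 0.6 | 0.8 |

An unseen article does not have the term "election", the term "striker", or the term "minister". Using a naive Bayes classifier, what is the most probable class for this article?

business

sports: 0.2 × (1−0.65) × (1−0.45) × (1−0.6) = 0.0154
business: 0.8 × (1−0.05) × (1−0.7) × (1−0.8) = 0.0456
Highest score → business.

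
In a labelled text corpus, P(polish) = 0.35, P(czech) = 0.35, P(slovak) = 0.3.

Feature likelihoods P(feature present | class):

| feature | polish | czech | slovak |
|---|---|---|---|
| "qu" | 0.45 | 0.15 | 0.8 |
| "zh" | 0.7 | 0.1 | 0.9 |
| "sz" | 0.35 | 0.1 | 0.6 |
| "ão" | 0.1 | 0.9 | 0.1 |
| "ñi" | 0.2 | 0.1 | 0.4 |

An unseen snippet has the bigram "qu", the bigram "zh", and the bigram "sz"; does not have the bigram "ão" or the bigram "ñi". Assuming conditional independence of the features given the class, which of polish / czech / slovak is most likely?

slovak

polish: 0.35 × 0.45 × 0.7 × 0.35 × (1−0.1) × (1−0.2) = 0.027783
czech: 0.35 × 0.15 × 0.1 × 0.1 × (1−0.9) × (1−0.1) = 0.00004725
slovak: 0.3 × 0.8 × 0.9 × 0.6 × (1−0.1) × (1−0.4) = 0.069984
Highest score → slovak.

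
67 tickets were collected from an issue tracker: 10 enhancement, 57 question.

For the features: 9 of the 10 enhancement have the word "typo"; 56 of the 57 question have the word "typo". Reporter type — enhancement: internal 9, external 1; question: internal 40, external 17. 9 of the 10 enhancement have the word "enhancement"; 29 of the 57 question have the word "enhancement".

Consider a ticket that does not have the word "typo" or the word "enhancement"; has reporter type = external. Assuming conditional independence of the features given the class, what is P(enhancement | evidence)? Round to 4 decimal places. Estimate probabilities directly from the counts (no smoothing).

0.0639

enhancement: (10/67) × (1/10) × (1/10) × (1/10) ≈ 0.000149254
question: (57/67) × (1/57) × (17/57) × (28/57) ≈ 0.00218667
P(enhancement | x) = 0.000149254 / 0.002335924 ≈ 0.0639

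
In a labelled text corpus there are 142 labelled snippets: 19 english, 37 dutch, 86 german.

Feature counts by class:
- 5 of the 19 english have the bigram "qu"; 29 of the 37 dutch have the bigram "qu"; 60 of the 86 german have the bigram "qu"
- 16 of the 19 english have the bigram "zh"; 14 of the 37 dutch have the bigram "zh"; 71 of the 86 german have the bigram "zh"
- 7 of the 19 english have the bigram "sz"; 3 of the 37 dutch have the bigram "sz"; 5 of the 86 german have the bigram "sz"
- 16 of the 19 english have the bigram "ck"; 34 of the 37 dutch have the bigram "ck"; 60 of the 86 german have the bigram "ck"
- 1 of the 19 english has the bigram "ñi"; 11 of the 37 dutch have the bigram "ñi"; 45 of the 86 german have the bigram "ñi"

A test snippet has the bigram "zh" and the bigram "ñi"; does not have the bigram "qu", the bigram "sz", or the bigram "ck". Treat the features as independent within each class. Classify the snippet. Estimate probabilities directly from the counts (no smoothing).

english: (19/142) × (14/19) × (16/19) × (12/19) × (3/19) × (1/19) ≈ 0.00043576
dutch: (37/142) × (8/37) × (14/37) × (34/37) × (3/37) × (11/37) ≈ 0.000472189
german: (86/142) × (26/86) × (71/86) × (81/86) × (26/86) × (45/86) ≈ 0.0225227
Highest score → german.

german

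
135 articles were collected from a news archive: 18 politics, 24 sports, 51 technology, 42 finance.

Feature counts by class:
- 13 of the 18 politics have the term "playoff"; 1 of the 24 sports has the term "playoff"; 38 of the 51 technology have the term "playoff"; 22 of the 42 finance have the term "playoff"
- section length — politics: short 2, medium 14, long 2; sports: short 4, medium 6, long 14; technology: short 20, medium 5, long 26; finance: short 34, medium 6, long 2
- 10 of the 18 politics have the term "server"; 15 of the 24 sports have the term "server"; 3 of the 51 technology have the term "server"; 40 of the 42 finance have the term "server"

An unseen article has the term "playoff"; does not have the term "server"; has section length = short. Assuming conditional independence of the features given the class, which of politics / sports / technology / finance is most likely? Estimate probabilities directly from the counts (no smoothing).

politics: (18/135) × (13/18) × (2/18) × (8/18) ≈ 0.00475537
sports: (24/135) × (1/24) × (4/24) × (9/24) ≈ 0.000462963
technology: (51/135) × (38/51) × (20/51) × (48/51) ≈ 0.103892
finance: (42/135) × (22/42) × (34/42) × (2/42) ≈ 0.00628202
Highest score → technology.

technology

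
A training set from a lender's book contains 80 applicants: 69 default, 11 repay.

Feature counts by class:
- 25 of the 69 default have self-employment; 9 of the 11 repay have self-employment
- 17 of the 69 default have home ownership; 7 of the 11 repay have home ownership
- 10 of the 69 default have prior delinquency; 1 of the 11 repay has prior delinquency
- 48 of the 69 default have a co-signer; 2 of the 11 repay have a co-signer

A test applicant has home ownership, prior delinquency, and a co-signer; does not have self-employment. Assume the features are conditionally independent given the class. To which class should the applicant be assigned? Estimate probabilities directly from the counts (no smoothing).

default

default: (69/80) × (44/69) × (17/69) × (10/69) × (48/69) ≈ 0.0136617
repay: (11/80) × (2/11) × (7/11) × (1/11) × (2/11) ≈ 0.00026296
Highest score → default.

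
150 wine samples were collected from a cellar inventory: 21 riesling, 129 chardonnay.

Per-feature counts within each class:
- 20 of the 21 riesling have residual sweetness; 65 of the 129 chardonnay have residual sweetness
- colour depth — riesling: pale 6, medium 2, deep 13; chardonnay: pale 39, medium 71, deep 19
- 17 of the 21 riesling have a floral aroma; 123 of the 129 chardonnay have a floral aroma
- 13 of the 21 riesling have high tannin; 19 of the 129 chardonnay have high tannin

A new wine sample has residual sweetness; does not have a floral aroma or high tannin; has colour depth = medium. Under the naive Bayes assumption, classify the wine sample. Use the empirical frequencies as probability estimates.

riesling: (21/150) × (20/21) × (2/21) × (4/21) × (8/21) ≈ 0.000921427
chardonnay: (129/150) × (65/129) × (71/129) × (6/129) × (110/129) ≈ 0.00945922
Highest score → chardonnay.

chardonnay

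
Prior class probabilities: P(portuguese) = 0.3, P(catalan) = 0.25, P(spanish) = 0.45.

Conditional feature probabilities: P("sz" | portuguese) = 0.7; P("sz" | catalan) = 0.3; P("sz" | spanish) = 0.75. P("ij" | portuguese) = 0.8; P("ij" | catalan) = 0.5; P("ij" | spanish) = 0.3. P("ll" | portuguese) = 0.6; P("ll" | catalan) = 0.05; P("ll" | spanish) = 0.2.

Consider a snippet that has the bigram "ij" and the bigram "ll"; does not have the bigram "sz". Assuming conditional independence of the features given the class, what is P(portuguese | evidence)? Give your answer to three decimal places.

portuguese: 0.3 × (1−0.7) × 0.8 × 0.6 = 0.0432
catalan: 0.25 × (1−0.3) × 0.5 × 0.05 = 0.004375
spanish: 0.45 × (1−0.75) × 0.3 × 0.2 = 0.00675
P(portuguese | x) = 0.0432 / 0.054325 ≈ 0.795

0.795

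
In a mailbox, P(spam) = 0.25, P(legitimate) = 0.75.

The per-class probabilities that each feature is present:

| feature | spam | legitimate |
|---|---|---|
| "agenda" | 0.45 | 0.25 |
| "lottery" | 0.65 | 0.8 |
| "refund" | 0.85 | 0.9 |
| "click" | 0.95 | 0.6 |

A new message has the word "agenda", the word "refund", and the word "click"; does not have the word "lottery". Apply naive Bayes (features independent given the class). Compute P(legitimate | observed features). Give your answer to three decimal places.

spam: 0.25 × 0.45 × (1−0.65) × 0.85 × 0.95 = 0.0317953125
legitimate: 0.75 × 0.25 × (1−0.8) × 0.9 × 0.6 = 0.02025
P(legitimate | x) = 0.02025 / 0.0520453125 ≈ 0.389

0.389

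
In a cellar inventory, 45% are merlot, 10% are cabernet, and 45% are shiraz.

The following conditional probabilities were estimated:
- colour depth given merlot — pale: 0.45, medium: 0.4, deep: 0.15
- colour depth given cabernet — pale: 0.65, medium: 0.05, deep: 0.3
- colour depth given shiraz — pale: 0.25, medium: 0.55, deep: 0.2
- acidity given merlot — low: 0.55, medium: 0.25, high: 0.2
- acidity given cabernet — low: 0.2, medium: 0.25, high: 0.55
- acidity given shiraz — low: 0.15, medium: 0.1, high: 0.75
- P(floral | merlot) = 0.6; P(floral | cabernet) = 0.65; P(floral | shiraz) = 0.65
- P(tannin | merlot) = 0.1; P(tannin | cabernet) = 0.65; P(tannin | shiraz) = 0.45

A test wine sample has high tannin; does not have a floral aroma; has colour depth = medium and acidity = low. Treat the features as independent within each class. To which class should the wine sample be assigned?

merlot: 0.45 × 0.4 × 0.55 × (1−0.6) × 0.1 = 0.00396
cabernet: 0.1 × 0.05 × 0.2 × (1−0.65) × 0.65 = 0.0002275
shiraz: 0.45 × 0.55 × 0.15 × (1−0.65) × 0.45 = 0.0058471875
Highest score → shiraz.

shiraz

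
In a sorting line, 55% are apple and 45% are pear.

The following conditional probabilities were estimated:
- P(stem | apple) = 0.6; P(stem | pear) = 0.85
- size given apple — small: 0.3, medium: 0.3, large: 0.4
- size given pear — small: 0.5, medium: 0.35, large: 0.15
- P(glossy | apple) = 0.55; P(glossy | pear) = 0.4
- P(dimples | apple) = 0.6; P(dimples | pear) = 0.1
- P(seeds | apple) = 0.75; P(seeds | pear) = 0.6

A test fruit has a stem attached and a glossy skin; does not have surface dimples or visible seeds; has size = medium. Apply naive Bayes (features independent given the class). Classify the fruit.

apple: 0.55 × 0.6 × 0.3 × 0.55 × (1−0.6) × (1−0.75) = 0.005445
pear: 0.45 × 0.85 × 0.35 × 0.4 × (1−0.1) × (1−0.6) = 0.019278
Highest score → pear.

pear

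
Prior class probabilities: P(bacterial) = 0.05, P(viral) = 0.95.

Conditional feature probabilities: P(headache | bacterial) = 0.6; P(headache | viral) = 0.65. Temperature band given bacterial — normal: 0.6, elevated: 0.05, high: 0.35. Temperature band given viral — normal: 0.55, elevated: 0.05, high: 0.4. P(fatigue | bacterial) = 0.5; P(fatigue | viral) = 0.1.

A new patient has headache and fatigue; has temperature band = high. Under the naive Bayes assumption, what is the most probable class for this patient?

bacterial: 0.05 × 0.6 × 0.35 × 0.5 = 0.00525
viral: 0.95 × 0.65 × 0.4 × 0.1 = 0.0247
Highest score → viral.

viral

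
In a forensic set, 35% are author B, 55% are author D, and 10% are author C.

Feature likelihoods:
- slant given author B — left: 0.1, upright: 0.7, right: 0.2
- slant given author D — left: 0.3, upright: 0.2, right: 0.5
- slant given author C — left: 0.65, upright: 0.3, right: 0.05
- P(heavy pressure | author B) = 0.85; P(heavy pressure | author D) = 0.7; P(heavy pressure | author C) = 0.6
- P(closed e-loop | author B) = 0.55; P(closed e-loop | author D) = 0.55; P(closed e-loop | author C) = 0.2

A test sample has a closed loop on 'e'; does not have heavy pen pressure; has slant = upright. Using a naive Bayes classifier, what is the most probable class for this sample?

author B: 0.35 × 0.7 × (1−0.85) × 0.55 = 0.0202125
author D: 0.55 × 0.2 × (1−0.7) × 0.55 = 0.01815
author C: 0.1 × 0.3 × (1−0.6) × 0.2 = 0.0024
Highest score → author B.

author B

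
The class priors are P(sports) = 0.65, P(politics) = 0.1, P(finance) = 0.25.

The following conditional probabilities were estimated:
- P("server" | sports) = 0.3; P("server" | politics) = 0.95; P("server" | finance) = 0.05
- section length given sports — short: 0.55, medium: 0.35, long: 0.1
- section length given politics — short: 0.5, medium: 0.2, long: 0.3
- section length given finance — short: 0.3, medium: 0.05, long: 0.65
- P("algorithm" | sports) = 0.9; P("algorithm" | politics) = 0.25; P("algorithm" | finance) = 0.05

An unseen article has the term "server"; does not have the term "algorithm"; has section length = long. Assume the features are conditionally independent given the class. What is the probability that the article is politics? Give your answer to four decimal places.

0.6885

sports: 0.65 × 0.3 × 0.1 × (1−0.9) = 0.00195
politics: 0.1 × 0.95 × 0.3 × (1−0.25) = 0.021375
finance: 0.25 × 0.05 × 0.65 × (1−0.05) = 0.00771875
P(politics | x) = 0.021375 / 0.03104375 ≈ 0.6885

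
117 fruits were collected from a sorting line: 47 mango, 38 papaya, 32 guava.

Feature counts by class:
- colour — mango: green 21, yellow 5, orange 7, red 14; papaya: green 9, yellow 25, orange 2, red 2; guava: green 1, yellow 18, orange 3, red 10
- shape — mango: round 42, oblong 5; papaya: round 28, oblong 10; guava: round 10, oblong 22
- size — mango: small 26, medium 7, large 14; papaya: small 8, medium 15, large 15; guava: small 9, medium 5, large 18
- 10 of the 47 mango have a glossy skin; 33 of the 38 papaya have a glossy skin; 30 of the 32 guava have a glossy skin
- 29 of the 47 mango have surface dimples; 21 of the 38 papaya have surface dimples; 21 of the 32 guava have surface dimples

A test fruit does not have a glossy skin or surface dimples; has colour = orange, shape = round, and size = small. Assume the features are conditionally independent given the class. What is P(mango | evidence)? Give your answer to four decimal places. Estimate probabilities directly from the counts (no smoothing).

0.9776

mango: (47/117) × (7/47) × (42/47) × (26/47) × (37/47) × (18/47) ≈ 0.00891698
papaya: (38/117) × (2/38) × (28/38) × (8/38) × (5/38) × (17/38) ≈ 0.000156091
guava: (32/117) × (3/32) × (10/32) × (9/32) × (2/32) × (11/32) ≈ 0.0000484173
P(mango | x) = 0.00891698 / 0.0091214883 ≈ 0.9776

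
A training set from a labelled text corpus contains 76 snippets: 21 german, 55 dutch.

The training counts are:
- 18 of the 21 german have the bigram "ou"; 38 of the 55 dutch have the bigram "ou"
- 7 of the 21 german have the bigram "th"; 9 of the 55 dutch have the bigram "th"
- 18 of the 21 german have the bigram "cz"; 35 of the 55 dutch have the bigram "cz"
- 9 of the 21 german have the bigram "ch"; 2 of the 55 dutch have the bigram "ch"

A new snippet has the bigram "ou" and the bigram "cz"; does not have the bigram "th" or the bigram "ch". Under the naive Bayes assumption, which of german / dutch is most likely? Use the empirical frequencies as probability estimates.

dutch

german: (21/76) × (18/21) × (14/21) × (18/21) × (12/21) ≈ 0.0773362
dutch: (55/76) × (38/55) × (46/55) × (35/55) × (53/55) ≈ 0.256439
Highest score → dutch.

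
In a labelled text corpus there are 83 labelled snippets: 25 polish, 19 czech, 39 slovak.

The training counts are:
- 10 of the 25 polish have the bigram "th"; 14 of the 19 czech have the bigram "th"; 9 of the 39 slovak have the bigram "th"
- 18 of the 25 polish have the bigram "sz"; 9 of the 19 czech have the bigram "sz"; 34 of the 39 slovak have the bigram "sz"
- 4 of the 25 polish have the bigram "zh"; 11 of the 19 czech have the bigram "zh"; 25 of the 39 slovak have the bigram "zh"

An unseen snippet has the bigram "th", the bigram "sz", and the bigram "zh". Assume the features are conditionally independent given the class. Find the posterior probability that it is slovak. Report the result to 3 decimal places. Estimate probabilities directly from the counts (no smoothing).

0.502

polish: (25/83) × (10/25) × (18/25) × (4/25) ≈ 0.0138795
czech: (19/83) × (14/19) × (9/19) × (11/19) ≈ 0.0462571
slovak: (39/83) × (9/39) × (34/39) × (25/39) ≈ 0.0605974
P(slovak | x) = 0.0605974 / 0.120734 ≈ 0.502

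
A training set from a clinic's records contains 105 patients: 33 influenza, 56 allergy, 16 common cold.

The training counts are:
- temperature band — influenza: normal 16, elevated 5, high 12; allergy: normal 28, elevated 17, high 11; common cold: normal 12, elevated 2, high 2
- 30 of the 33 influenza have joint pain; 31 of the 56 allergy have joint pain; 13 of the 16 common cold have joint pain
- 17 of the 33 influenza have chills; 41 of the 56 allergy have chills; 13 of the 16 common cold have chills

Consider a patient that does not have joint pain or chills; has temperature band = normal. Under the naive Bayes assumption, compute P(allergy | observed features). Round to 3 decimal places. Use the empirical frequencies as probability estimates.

influenza: (33/105) × (16/33) × (3/33) × (16/33) ≈ 0.00671652
allergy: (56/105) × (28/56) × (25/56) × (15/56) ≈ 0.0318878
common cold: (16/105) × (12/16) × (3/16) × (3/16) ≈ 0.00401786
P(allergy | x) = 0.0318878 / 0.04262218 ≈ 0.748

0.748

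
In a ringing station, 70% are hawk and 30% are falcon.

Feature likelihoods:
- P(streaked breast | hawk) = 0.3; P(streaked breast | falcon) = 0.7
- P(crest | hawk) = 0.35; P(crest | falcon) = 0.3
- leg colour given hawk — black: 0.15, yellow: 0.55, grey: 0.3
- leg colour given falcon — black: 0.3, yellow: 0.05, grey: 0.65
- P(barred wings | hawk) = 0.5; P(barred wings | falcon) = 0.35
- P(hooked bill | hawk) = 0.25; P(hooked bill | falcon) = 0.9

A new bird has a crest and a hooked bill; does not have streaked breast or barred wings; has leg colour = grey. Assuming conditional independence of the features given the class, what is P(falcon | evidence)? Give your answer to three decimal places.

hawk: 0.7 × (1−0.3) × 0.35 × 0.3 × (1−0.5) × 0.25 = 0.00643125
falcon: 0.3 × (1−0.7) × 0.3 × 0.65 × (1−0.35) × 0.9 = 0.01026675
P(falcon | x) = 0.01026675 / 0.016698 ≈ 0.615

0.615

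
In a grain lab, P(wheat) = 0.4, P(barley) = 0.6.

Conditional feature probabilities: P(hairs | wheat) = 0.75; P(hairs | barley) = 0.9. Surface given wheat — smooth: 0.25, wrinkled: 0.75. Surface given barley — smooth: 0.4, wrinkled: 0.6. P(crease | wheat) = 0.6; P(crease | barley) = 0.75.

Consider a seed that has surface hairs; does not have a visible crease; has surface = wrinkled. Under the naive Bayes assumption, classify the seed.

wheat: 0.4 × 0.75 × 0.75 × (1−0.6) = 0.09
barley: 0.6 × 0.9 × 0.6 × (1−0.75) = 0.081
Highest score → wheat.

wheat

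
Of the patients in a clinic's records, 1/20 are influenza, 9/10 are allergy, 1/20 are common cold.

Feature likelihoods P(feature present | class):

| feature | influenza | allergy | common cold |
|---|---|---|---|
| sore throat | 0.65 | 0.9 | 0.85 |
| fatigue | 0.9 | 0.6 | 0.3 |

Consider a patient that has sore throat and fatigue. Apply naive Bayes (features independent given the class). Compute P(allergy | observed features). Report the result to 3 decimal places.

influenza: 0.05 × 0.65 × 0.9 = 0.02925
allergy: 0.9 × 0.9 × 0.6 = 0.486
common cold: 0.05 × 0.85 × 0.3 = 0.01275
P(allergy | x) = 0.486 / 0.528 ≈ 0.920

0.920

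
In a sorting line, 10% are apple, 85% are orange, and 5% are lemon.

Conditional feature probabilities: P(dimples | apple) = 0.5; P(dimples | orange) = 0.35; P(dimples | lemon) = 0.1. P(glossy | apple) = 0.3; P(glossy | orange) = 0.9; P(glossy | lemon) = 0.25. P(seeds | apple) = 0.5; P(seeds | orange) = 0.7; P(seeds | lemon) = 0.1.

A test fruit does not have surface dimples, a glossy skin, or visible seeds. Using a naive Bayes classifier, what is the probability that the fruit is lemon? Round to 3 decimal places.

apple: 0.1 × (1−0.5) × (1−0.3) × (1−0.5) = 0.0175
orange: 0.85 × (1−0.35) × (1−0.9) × (1−0.7) = 0.016575
lemon: 0.05 × (1−0.1) × (1−0.25) × (1−0.1) = 0.030375
P(lemon | x) = 0.030375 / 0.06445 ≈ 0.471

0.471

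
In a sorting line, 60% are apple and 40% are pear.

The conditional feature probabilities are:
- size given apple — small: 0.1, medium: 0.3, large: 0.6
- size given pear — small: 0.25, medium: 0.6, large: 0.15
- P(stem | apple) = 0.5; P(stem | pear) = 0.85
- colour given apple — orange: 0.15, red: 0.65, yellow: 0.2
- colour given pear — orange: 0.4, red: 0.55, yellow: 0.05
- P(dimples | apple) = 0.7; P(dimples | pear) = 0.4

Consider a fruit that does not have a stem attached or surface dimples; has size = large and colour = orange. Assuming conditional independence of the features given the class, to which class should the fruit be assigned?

apple

apple: 0.6 × 0.6 × (1−0.5) × 0.15 × (1−0.7) = 0.0081
pear: 0.4 × 0.15 × (1−0.85) × 0.4 × (1−0.4) = 0.00216
Highest score → apple.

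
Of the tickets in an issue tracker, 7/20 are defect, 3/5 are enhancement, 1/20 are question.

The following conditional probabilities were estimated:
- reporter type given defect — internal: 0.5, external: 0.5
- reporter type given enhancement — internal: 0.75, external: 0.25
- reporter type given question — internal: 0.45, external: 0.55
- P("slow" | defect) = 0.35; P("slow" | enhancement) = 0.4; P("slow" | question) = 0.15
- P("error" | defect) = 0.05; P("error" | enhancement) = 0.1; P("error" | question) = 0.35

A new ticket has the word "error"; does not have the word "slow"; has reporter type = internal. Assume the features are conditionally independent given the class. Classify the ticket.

defect: 0.35 × 0.5 × (1−0.35) × 0.05 = 0.0056875
enhancement: 0.6 × 0.75 × (1−0.4) × 0.1 = 0.027
question: 0.05 × 0.45 × (1−0.15) × 0.35 = 0.00669375
Highest score → enhancement.

enhancement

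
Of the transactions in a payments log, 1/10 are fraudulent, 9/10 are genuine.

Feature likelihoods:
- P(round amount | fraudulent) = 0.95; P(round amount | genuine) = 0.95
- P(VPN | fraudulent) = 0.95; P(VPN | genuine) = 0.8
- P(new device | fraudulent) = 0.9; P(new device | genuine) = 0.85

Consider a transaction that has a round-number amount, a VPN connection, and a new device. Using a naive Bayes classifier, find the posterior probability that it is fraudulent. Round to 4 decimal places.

fraudulent: 0.1 × 0.95 × 0.95 × 0.9 = 0.081225
genuine: 0.9 × 0.95 × 0.8 × 0.85 = 0.5814
P(fraudulent | x) = 0.081225 / 0.662625 ≈ 0.1226

0.1226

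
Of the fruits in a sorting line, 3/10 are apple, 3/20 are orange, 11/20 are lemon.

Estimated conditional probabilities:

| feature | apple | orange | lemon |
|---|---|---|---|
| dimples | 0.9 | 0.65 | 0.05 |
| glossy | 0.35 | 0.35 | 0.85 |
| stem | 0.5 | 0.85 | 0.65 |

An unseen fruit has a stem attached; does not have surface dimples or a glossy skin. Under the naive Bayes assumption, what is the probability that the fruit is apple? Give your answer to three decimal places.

0.109

apple: 0.3 × (1−0.9) × (1−0.35) × 0.5 = 0.00975
orange: 0.15 × (1−0.65) × (1−0.35) × 0.85 = 0.02900625
lemon: 0.55 × (1−0.05) × (1−0.85) × 0.65 = 0.05094375
P(apple | x) = 0.00975 / 0.0897 ≈ 0.109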